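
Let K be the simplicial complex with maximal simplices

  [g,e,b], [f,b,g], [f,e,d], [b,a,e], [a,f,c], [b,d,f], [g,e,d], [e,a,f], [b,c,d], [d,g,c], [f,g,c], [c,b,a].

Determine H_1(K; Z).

Fix the vertex order a < b < c < d < e < f < g and write every simplex with vertices in increasing order. Then dim K = 2 and the simplices of K are:

  0-simplices (7): a, b, c, d, e, f, g
  1-simplices (18): ab, ac, ae, af, bc, bd, be, bf, bg, cd, cf, cg, de, df, dg, ef, eg, fg
  2-simplices (12): abc, abe, acf, aef, bcd, bdf, beg, bfg, cdg, cfg, def, deg

so the chain groups are C_0 ≅ Z^7, C_1 ≅ Z^18, C_2 ≅ Z^12.

Boundary ∂_1: C_1 → C_0 sends each edge [p,q] (with p < q) to q − p. For instance
  ∂de = e − d.
The resulting 7×18 matrix has rank 6, and its Smith normal form has invariant factors (1,1,1,1,1,1).

The boundary map ∂_2: C_2 → C_1 maps a triangle to the signed sum of its edges. For instance
  ∂deg = eg − dg + de,
  ∂beg = eg − bg + be.
The resulting 18×12 matrix has rank 12, and its Smith normal form has invariant factors (1,1,1,1,1,1,1,1,1,1,1,2).

Now H_k = ker ∂_k / im ∂_{k+1}, so:

  H_1: rank ker ∂_1 − rank ∂_2 = (18 − 6) − 12 = 0, and ∂_2 has invariant factor 2 > 1, so H_1 ≅ Z/2.

(K is a triangulation of the real projective plane RP^2.)

H_1 ≅ Z/2.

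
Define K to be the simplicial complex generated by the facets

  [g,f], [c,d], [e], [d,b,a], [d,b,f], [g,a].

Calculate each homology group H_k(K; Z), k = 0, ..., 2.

H_0 = Z^2,  H_1 = Z,  H_2 = 0.

K has 7 vertices, 8 edges, 2 triangles.
rank ∂_0 = 0, rank ∂_1 = 5 ⇒ b_0 = 7 − 0 − 5 = 2; all invariant factors of ∂_1 are 1 so no torsion. So H_0 ≅ Z^2.
rank ∂_1 = 5, rank ∂_2 = 2 ⇒ b_1 = 8 − 5 − 2 = 1; all invariant factors of ∂_2 are 1 so no torsion. So H_1 ≅ Z.
rank ∂_2 = 2, rank ∂_3 = 0 ⇒ b_2 = 2 − 2 − 0 = 0. So H_2 ≅ 0.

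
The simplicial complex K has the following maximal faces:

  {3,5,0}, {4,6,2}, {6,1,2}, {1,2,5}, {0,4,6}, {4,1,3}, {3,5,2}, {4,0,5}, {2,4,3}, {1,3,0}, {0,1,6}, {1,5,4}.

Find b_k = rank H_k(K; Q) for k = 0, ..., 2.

Order the vertices as 0 < 1 < 2 < 3 < 4 < 5 < 6. Listing each simplex with vertices in this order, K has dimension 2 with simplices:

  0-simplices (7): [0], [1], [2], [3], [4], [5], [6]
  1-simplices (18): [0,1], [0,3], [0,4], [0,5], [0,6], [1,2], [1,3], [1,4], [1,5], [1,6], [2,3], [2,4], [2,5], [2,6], [3,4], [3,5], [4,5], [4,6]
  2-simplices (12): [0,1,3], [0,1,6], [0,3,5], [0,4,5], [0,4,6], [1,2,5], [1,2,6], [1,3,4], [1,4,5], [2,3,4], [2,3,5], [2,4,6]

giving chain groups C_0 ≅ Z^7, C_1 ≅ Z^18, C_2 ≅ Z^12.

Boundary ∂_1: C_1 → C_0 sends each edge [p,q] (with p < q) to q − p.
This gives a 7×18 integer matrix of rank 6; reducing to Smith normal form yields diagonal entries (1,1,1,1,1,1).

Boundary ∂_2: C_2 → C_1 maps a triangle to the signed sum of its edges. For instance
  ∂[1,4,5] = [4,5] − [1,5] + [1,4],
  ∂[1,3,4] = [3,4] − [1,4] + [1,3].
This gives a 18×12 integer matrix of rank 12; reducing to Smith normal form yields diagonal entries (1,1,1,1,1,1,1,1,1,1,1,2).

Reading off H_k = ker ∂_k / im ∂_{k+1}:

  H_0: rank C_0 − rank ∂_1 = 7 − 6 = 1, and the invariant factors of ∂_1 are all 1, so H_0 ≅ Z.
  H_1: rank ker ∂_1 − rank ∂_2 = (18 − 6) − 12 = 0, and ∂_2 has invariant factor 2 > 1, so H_1 ≅ Z/2.
  H_2: rank ker ∂_2 − rank ∂_3 = (12 − 12) − 0 = 0, and there is no ∂_3, so H_2 ≅ 0.

Hence the Betti numbers are b_0 = 1, b_1 = 0, b_2 = 0.

b_0 = 1, b_1 = 0, b_2 = 0.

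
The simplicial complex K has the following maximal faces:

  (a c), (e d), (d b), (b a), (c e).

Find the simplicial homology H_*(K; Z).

H_0 = Z,  H_1 = Z.

K has 5 vertices, 5 edges.
rank ∂_0 = 0, rank ∂_1 = 4 ⇒ b_0 = 5 − 0 − 4 = 1; all invariant factors of ∂_1 are 1 so no torsion. So H_0 = Z.
rank ∂_1 = 4, rank ∂_2 = 0 ⇒ b_1 = 5 − 4 − 0 = 1. So H_1 = Z.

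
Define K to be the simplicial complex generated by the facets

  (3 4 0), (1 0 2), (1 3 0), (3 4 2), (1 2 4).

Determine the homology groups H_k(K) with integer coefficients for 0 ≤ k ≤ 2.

H_0 = Z,  H_1 = Z,  H_2 = 0.

Fix the vertex order 0 < 1 < 2 < 3 < 4 and write every simplex with vertices in increasing order. Then dim K = 2 and the simplices of K are:

  0-simplices (5): [0], [1], [2], [3], [4]
  1-simplices (10): [0,1], [0,2], [0,3], [0,4], [1,2], [1,3], [1,4], [2,3], [2,4], [3,4]
  2-simplices (5): [0,1,2], [0,1,3], [0,3,4], [1,2,4], [2,3,4]

Hence C_0 ≅ Z^5, C_1 ≅ Z^10, C_2 ≅ Z^5.

∂_1: C_1 → C_0 is given by ∂[p,q] = [q] − [p]. For instance
  ∂[1,4] = [4] − [1].
The resulting 5×10 matrix has rank 4, and its Smith normal form has invariant factors (1,1,1,1).

∂_2: C_2 → C_1 maps a triangle to the signed sum of its edges. For instance
  ∂[0,3,4] = [3,4] − [0,4] + [0,3],
  ∂[2,3,4] = [3,4] − [2,4] + [2,3].
As a 10×5 matrix over Z this has rank 5, with invariant factors (1,1,1,1,1).

From H_k ≅ ker(∂_k) / im(∂_{k+1}) we obtain:

  H_0: rank C_0 − rank ∂_1 = 5 − 4 = 1, and the invariant factors of ∂_1 are all 1, so H_0 ≅ Z.
  H_1: rank ker ∂_1 − rank ∂_2 = (10 − 4) − 5 = 1, and the invariant factors of ∂_2 are all 1, so H_1 ≅ Z.
  H_2: rank ker ∂_2 − rank ∂_3 = (5 − 5) − 0 = 0, and there is no ∂_3, so H_2 ≅ 0.

As a check, the Euler characteristic is 5 − 10 + 5 = 0, which agrees with 1 − 1 + 0 = 0.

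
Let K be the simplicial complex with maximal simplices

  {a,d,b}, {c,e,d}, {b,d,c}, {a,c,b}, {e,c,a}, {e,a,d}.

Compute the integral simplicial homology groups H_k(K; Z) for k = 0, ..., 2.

H_0 ≅ Z,  H_1 = 0,  H_2 ≅ Z.

Fix the vertex order a < b < c < d < e and write every simplex with vertices in increasing order. Then dim K = 2 and the simplices of K are:

  0-simplices (5): a, b, c, d, e
  1-simplices (9): ab, ac, ad, ae, bc, bd, cd, ce, de
  2-simplices (6): abc, abd, ace, ade, bcd, cde

so the chain groups are C_0 ≅ Z^5, C_1 ≅ Z^9, C_2 ≅ Z^6.

∂_1: C_1 → C_0 is given by ∂[p,q] = [q] − [p].
As a 5×9 matrix over Z this has rank 4, with invariant factors (1,1,1,1).

∂_2: C_2 → C_1 sends each 2-simplex [p,q,r] to [q,r] − [p,r] + [p,q]. For instance
  ∂ade = de − ae + ad,
  ∂abd = bd − ad + ab.
The resulting 9×6 matrix has rank 5, and its Smith normal form has invariant factors (1,1,1,1,1).

Now H_k = ker ∂_k / im ∂_{k+1}, so:

  H_0: rank C_0 − rank ∂_1 = 5 − 4 = 1, and the invariant factors of ∂_1 are all 1, so H_0 = Z.
  H_1: rank ker ∂_1 − rank ∂_2 = (9 − 4) − 5 = 0, and the invariant factors of ∂_2 are all 1, so H_1 = 0.
  H_2: rank ker ∂_2 − rank ∂_3 = (6 − 5) − 0 = 1, and there is no ∂_3, so H_2 = Z.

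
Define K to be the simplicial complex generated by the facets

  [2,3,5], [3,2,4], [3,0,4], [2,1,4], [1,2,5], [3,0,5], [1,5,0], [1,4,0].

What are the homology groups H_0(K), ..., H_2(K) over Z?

Take the total order 0 < 1 < 2 < 3 < 4 < 5 on the vertex set. Then K (dimension 2) consists of the simplices:

  0-simplices (6): [0], [1], [2], [3], [4], [5]
  1-simplices (12): [0,1], [0,3], [0,4], [0,5], [1,2], [1,4], [1,5], [2,3], [2,4], [2,5], [3,4], [3,5]
  2-simplices (8): [0,1,4], [0,1,5], [0,3,4], [0,3,5], [1,2,4], [1,2,5], [2,3,4], [2,3,5]

so the chain groups are C_0 ≅ Z^6, C_1 ≅ Z^12, C_2 ≅ Z^8.

Boundary ∂_1: C_1 → C_0 sends each edge [p,q] (with p < q) to q − p.
As a 6×12 matrix over Z this has rank 5, with invariant factors (1,1,1,1,1).

The boundary map ∂_2: C_2 → C_1 maps a triangle to the signed sum of its edges. For instance
  ∂[0,1,4] = [1,4] − [0,4] + [0,1],
  ∂[1,2,4] = [2,4] − [1,4] + [1,2].
The resulting 12×8 matrix has rank 7, and its Smith normal form has invariant factors (1,1,1,1,1,1,1).

From H_k ≅ ker(∂_k) / im(∂_{k+1}) we obtain:

  H_0: rank C_0 − rank ∂_1 = 6 − 5 = 1, and the invariant factors of ∂_1 are all 1, so H_0 ≅ Z.
  H_1: rank ker ∂_1 − rank ∂_2 = (12 − 5) − 7 = 0, and the invariant factors of ∂_2 are all 1, so H_1 ≅ 0.
  H_2: rank ker ∂_2 − rank ∂_3 = (8 − 7) − 0 = 1, and there is no ∂_3, so H_2 ≅ Z.

As a check, the Euler characteristic is 6 − 12 + 8 = 2, which agrees with 1 − 0 + 1 = 2.

H_0 = Z,  H_1 = 0,  H_2 = Z.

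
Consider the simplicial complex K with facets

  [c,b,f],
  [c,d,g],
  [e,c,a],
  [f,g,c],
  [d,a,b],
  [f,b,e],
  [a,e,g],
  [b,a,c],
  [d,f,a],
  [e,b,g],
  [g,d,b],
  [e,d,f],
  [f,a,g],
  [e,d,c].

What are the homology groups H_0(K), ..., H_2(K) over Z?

Order the vertices as a < b < c < d < e < f < g. Listing each simplex with vertices in this order, K has dimension 2 with simplices:

  0-simplices (7): a, b, c, d, e, f, g
  1-simplices (21): ab, ac, ad, ae, af, ag, bc, bd, be, bf, bg, cd, ce, cf, cg, de, df, dg, ef, eg, fg
  2-simplices (14): abc, abd, ace, adf, aeg, afg, bcf, bdg, bef, beg, cde, cdg, cfg, def

giving chain groups C_0 ≅ Z^7, C_1 ≅ Z^21, C_2 ≅ Z^14.

∂_1: C_1 → C_0 is given by ∂[p,q] = [q] − [p]. For instance
  ∂bc = c − b.
This gives a 7×21 integer matrix of rank 6; reducing to Smith normal form yields diagonal entries (1,1,1,1,1,1).

Boundary ∂_2: C_2 → C_1 sends each 2-simplex [p,q,r] to [q,r] − [p,r] + [p,q]. For instance
  ∂def = ef − df + de,
  ∂bcf = cf − bf + bc.
The resulting 21×14 matrix has rank 13, and its Smith normal form has invariant factors (1,1,1,1,1,1,1,1,1,1,1,1,1).

Reading off H_k = ker ∂_k / im ∂_{k+1}:

  H_0: rank C_0 − rank ∂_1 = 7 − 6 = 1, and the invariant factors of ∂_1 are all 1, so H_0 ≅ Z.
  H_1: rank ker ∂_1 − rank ∂_2 = (21 − 6) − 13 = 2, and the invariant factors of ∂_2 are all 1, so H_1 ≅ Z^2.
  H_2: rank ker ∂_2 − rank ∂_3 = (14 − 13) − 0 = 1, and there is no ∂_3, so H_2 ≅ Z.

As a check, the Euler characteristic is 7 − 21 + 14 = 0, which agrees with 1 − 2 + 1 = 0.
(K is a triangulation of the torus T^2.)

H_0 = Z,  H_1 = Z^2,  H_2 = Z.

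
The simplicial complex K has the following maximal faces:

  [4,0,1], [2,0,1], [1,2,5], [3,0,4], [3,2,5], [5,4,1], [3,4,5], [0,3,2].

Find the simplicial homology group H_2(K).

Order the vertices as 0 < 1 < 2 < 3 < 4 < 5. Listing each simplex with vertices in this order, K has dimension 2 with simplices:

  0-simplices (6): [0], [1], [2], [3], [4], [5]
  1-simplices (12): [0,1], [0,2], [0,3], [0,4], [1,2], [1,4], [1,5], [2,3], [2,5], [3,4], [3,5], [4,5]
  2-simplices (8): [0,1,2], [0,1,4], [0,2,3], [0,3,4], [1,2,5], [1,4,5], [2,3,5], [3,4,5]

giving chain groups C_0 ≅ Z^6, C_1 ≅ Z^12, C_2 ≅ Z^8.

∂_1: C_1 → C_0 sends each edge [p,q] (with p < q) to q − p.
The 6×12 boundary matrix has rank 5 and Smith normal form diag(1,1,1,1,1).

∂_2: C_2 → C_1 sends each 2-simplex [p,q,r] to [q,r] − [p,r] + [p,q]. For instance
  ∂[0,1,2] = [1,2] − [0,2] + [0,1],
  ∂[0,3,4] = [3,4] − [0,4] + [0,3].
As a 12×8 matrix over Z this has rank 7, with invariant factors (1,1,1,1,1,1,1).

Computing H_k = (kernel of ∂_k) / (image of ∂_{k+1}):

  H_2: rank ker ∂_2 − rank ∂_3 = (8 − 7) − 0 = 1, and there is no ∂_3, so H_2 ≅ Z.

(K is a triangulation of the 2-sphere S^2.)

H_2 ≅ Z.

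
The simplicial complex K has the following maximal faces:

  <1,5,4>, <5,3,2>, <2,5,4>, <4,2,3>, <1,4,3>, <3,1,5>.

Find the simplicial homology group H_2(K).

K has 5 vertices, 9 edges, 6 triangles.
rank ∂_2 = 5, rank ∂_3 = 0 ⇒ b_2 = 6 − 5 − 0 = 1. So H_2 ≅ Z.

H_2 = Z.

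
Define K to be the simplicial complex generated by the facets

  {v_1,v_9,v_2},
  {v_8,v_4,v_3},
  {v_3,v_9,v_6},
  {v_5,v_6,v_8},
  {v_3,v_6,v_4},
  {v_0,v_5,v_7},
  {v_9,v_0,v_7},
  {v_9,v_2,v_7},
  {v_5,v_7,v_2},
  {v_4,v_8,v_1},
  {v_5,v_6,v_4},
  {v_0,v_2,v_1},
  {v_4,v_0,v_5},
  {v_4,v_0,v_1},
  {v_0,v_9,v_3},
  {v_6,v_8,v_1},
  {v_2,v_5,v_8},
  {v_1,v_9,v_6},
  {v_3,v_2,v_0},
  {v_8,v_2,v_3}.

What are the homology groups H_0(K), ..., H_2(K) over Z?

H_0 ≅ Z,  H_1 ≅ Z ⊕ Z/2Z,  H_2 = 0.

Fix the vertex order v_0 < v_1 < v_2 < v_3 < v_4 < v_5 < v_6 < v_7 < v_8 < v_9 and write every simplex with vertices in increasing order. Then dim K = 2 and the simplices of K are:

  0-simplices (10): [v_0], [v_1], [v_2], [v_3], [v_4], [v_5], [v_6], [v_7], [v_8], [v_9]
  1-simplices (30): (30 of them)
  2-simplices (20): (20 of them)

Hence C_0 ≅ Z^10, C_1 ≅ Z^30, C_2 ≅ Z^20.

∂_1: C_1 → C_0 is given by ∂[p,q] = [q] − [p]. For instance
  ∂[v_2,v_9] = [v_9] − [v_2].
The 10×30 boundary matrix has rank 9 and Smith normal form diag(1,1,1,1,1,1,1,1,1).

Boundary ∂_2: C_2 → C_1 sends each 2-simplex [p,q,r] to [q,r] − [p,r] + [p,q]. For instance
  ∂[v_1,v_6,v_9] = [v_6,v_9] − [v_1,v_9] + [v_1,v_6],
  ∂[v_0,v_5,v_7] = [v_5,v_7] − [v_0,v_7] + [v_0,v_5].
The resulting 30×20 matrix has rank 20, and its Smith normal form has invariant factors (1,1,1,1,1,1,1,1,1,1,1,1,1,1,1,1,1,1,1,2).

Reading off H_k = ker ∂_k / im ∂_{k+1}:

  H_0: rank C_0 − rank ∂_1 = 10 − 9 = 1, and the invariant factors of ∂_1 are all 1, so H_0 = Z.
  H_1: rank ker ∂_1 − rank ∂_2 = (30 − 9) − 20 = 1, and ∂_2 has invariant factor 2 > 1, so H_1 = Z ⊕ Z/2Z.
  H_2: rank ker ∂_2 − rank ∂_3 = (20 − 20) − 0 = 0, and there is no ∂_3, so H_2 = 0.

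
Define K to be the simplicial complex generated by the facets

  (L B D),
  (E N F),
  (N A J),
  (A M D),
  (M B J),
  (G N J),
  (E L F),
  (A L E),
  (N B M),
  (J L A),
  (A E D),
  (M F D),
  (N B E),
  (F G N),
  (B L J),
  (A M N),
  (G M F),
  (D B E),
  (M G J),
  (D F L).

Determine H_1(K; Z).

K has 10 vertices, 30 edges, 20 triangles.
rank ∂_1 = 9, rank ∂_2 = 20 ⇒ b_1 = 30 − 9 − 20 = 1; ∂_2 has invariant factor(s) [2] giving torsion. So H_1 = Z ⊕ Z/2Z.

H_1 = Z ⊕ Z/2Z.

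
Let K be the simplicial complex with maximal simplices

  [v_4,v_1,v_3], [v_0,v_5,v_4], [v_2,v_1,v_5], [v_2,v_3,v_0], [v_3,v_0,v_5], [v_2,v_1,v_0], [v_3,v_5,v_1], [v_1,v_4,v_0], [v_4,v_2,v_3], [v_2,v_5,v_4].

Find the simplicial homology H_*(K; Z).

H_0 = Z,  H_1 = Z/2Z,  H_2 = 0.

Order the vertices as v_0 < v_1 < v_2 < v_3 < v_4 < v_5. Listing each simplex with vertices in this order, K has dimension 2 with simplices:

  0-simplices (6): [v_0], [v_1], [v_2], [v_3], [v_4], [v_5]
  1-simplices (15): (15 of them)
  2-simplices (10): [v_0,v_1,v_2], [v_0,v_1,v_4], [v_0,v_2,v_3], [v_0,v_3,v_5], [v_0,v_4,v_5], [v_1,v_2,v_5], [v_1,v_3,v_4], [v_1,v_3,v_5], [v_2,v_3,v_4], [v_2,v_4,v_5]

giving chain groups C_0 ≅ Z^6, C_1 ≅ Z^15, C_2 ≅ Z^10.

Boundary ∂_1: C_1 → C_0 sends each edge [p,q] (with p < q) to q − p.
The 6×15 boundary matrix has rank 5 and Smith normal form diag(1,1,1,1,1).

∂_2: C_2 → C_1 acts by ∂[p,q,r] = [q,r] − [p,r] + [p,q]. For instance
  ∂[v_0,v_4,v_5] = [v_4,v_5] − [v_0,v_5] + [v_0,v_4],
  ∂[v_0,v_1,v_2] = [v_1,v_2] − [v_0,v_2] + [v_0,v_1].
The 15×10 boundary matrix has rank 10 and Smith normal form diag(1,1,1,1,1,1,1,1,1,2).

From H_k ≅ ker(∂_k) / im(∂_{k+1}) we obtain:

  H_0: rank C_0 − rank ∂_1 = 6 − 5 = 1, and the invariant factors of ∂_1 are all 1, so H_0 ≅ Z.
  H_1: rank ker ∂_1 − rank ∂_2 = (15 − 5) − 10 = 0, and ∂_2 has invariant factor 2 > 1, so H_1 ≅ Z/2Z.
  H_2: rank ker ∂_2 − rank ∂_3 = (10 − 10) − 0 = 0, and there is no ∂_3, so H_2 ≅ 0.

As a check, the Euler characteristic is 6 − 15 + 10 = 1, which agrees with 1 − 0 + 0 = 1.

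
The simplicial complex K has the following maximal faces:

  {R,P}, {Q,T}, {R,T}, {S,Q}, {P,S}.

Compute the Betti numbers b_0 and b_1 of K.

We work with the vertex ordering P < Q < R < S < T. The simplices of K, each written with vertices in increasing order, are:

  0-simplices (5): P, Q, R, S, T
  1-simplices (5): PR, PS, QS, QT, RT

Hence C_0 ≅ Z^5, C_1 ≅ Z^5.

Boundary ∂_1: C_1 → C_0 is given by ∂[p,q] = [q] − [p].
The 5×5 boundary matrix has rank 4 and Smith normal form diag(1,1,1,1).

Now H_k = ker ∂_k / im ∂_{k+1}, so:

  H_0: rank C_0 − rank ∂_1 = 5 − 4 = 1, and the invariant factors of ∂_1 are all 1, so H_0 = Z.
  H_1: rank ker ∂_1 − rank ∂_2 = (5 − 4) − 0 = 1, and there is no ∂_2, so H_1 = Z.

As a check, the Euler characteristic is 5 − 5 = 0, which agrees with 1 − 1 = 0.
(K is a triangulation of the circle S^1.)

Hence the Betti numbers are b_0 = 1, b_1 = 1.

b_0 = 1, b_1 = 1.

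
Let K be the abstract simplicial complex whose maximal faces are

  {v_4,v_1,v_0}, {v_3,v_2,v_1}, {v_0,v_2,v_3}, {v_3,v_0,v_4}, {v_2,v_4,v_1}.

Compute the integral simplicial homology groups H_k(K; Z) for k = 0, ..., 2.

H_0 ≅ Z,  H_1 ≅ Z,  H_2 = 0.

Take the total order v_0 < v_1 < v_2 < v_3 < v_4 on the vertex set. Then K (dimension 2) consists of the simplices:

  0-simplices (5): [v_0], [v_1], [v_2], [v_3], [v_4]
  1-simplices (10): [v_0,v_1], [v_0,v_2], [v_0,v_3], [v_0,v_4], [v_1,v_2], [v_1,v_3], [v_1,v_4], [v_2,v_3], [v_2,v_4], [v_3,v_4]
  2-simplices (5): [v_0,v_1,v_4], [v_0,v_2,v_3], [v_0,v_3,v_4], [v_1,v_2,v_3], [v_1,v_2,v_4]

so the chain groups are C_0 ≅ Z^5, C_1 ≅ Z^10, C_2 ≅ Z^5.

∂_1: C_1 → C_0 is given by ∂[p,q] = [q] − [p].
The 5×10 boundary matrix has rank 4 and Smith normal form diag(1,1,1,1).

Boundary ∂_2: C_2 → C_1 maps a triangle to the signed sum of its edges. For instance
  ∂[v_0,v_2,v_3] = [v_2,v_3] − [v_0,v_3] + [v_0,v_2],
  ∂[v_0,v_1,v_4] = [v_1,v_4] − [v_0,v_4] + [v_0,v_1].
This gives a 10×5 integer matrix of rank 5; reducing to Smith normal form yields diagonal entries (1,1,1,1,1).

Computing H_k = (kernel of ∂_k) / (image of ∂_{k+1}):

  H_0: rank C_0 − rank ∂_1 = 5 − 4 = 1, and the invariant factors of ∂_1 are all 1, so H_0 ≅ Z.
  H_1: rank ker ∂_1 − rank ∂_2 = (10 − 4) − 5 = 1, and the invariant factors of ∂_2 are all 1, so H_1 ≅ Z.
  H_2: rank ker ∂_2 − rank ∂_3 = (5 − 5) − 0 = 0, and there is no ∂_3, so H_2 ≅ 0.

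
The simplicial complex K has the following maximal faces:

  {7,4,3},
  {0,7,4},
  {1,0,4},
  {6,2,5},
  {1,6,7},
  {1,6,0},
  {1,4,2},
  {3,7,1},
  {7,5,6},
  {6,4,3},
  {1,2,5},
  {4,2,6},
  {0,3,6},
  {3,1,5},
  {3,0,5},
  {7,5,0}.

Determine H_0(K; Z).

Order the vertices as 0 < 1 < 2 < 3 < 4 < 5 < 6 < 7. Listing each simplex with vertices in this order, K has dimension 2 with simplices:

  0-simplices (8): [0], [1], [2], [3], [4], [5], [6], [7]
  1-simplices (24): (24 of them)
  2-simplices (16): [0,1,4], [0,1,6], [0,3,5], [0,3,6], [0,4,7], [0,5,7], [1,2,4], [1,2,5], [1,3,5], [1,3,7], [1,6,7], [2,4,6], [2,5,6], [3,4,6], [3,4,7], [5,6,7]

Hence C_0 ≅ Z^8, C_1 ≅ Z^24, C_2 ≅ Z^16.

∂_1: C_1 → C_0 maps an edge to its endpoints' difference, ∂[p,q] = q − p. For instance
  ∂[1,4] = [4] − [1].
The 8×24 boundary matrix has rank 7 and Smith normal form diag(1,1,1,1,1,1,1).

Boundary ∂_2: C_2 → C_1 acts by ∂[p,q,r] = [q,r] − [p,r] + [p,q]. For instance
  ∂[0,3,6] = [3,6] − [0,6] + [0,3],
  ∂[3,4,7] = [4,7] − [3,7] + [3,4].
This gives a 24×16 integer matrix of rank 15; reducing to Smith normal form yields diagonal entries (1,1,1,1,1,1,1,1,1,1,1,1,1,1,1).

Reading off H_k = ker ∂_k / im ∂_{k+1}:

  H_0: rank C_0 − rank ∂_1 = 8 − 7 = 1, and the invariant factors of ∂_1 are all 1, so H_0 ≅ Z.

H_0 = Z.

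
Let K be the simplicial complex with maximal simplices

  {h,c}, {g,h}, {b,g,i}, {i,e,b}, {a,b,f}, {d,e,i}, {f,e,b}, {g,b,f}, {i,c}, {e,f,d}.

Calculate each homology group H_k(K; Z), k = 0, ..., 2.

H_0 ≅ Z,  H_1 ≅ Z,  H_2 = 0.

Fix the vertex order a < b < c < d < e < f < g < h < i and write every simplex with vertices in increasing order. Then dim K = 2 and the simplices of K are:

  0-simplices (9): a, b, c, d, e, f, g, h, i
  1-simplices (16): ab, af, be, bf, bg, bi, ch, ci, de, df, di, ef, ei, fg, gh, gi
  2-simplices (7): abf, bef, bei, bfg, bgi, def, dei

giving chain groups C_0 ≅ Z^9, C_1 ≅ Z^16, C_2 ≅ Z^7.

Boundary ∂_1: C_1 → C_0 is given by ∂[p,q] = [q] − [p]. For instance
  ∂di = i − d.
The 9×16 boundary matrix has rank 8 and Smith normal form diag(1,1,1,1,1,1,1,1).

The boundary map ∂_2: C_2 → C_1 maps a triangle to the signed sum of its edges. For instance
  ∂bgi = gi − bi + bg,
  ∂bfg = fg − bg + bf.
As a 16×7 matrix over Z this has rank 7, with invariant factors (1,1,1,1,1,1,1).

Now H_k = ker ∂_k / im ∂_{k+1}, so:

  H_0: rank C_0 − rank ∂_1 = 9 − 8 = 1, and the invariant factors of ∂_1 are all 1, so H_0 = Z.
  H_1: rank ker ∂_1 − rank ∂_2 = (16 − 8) − 7 = 1, and the invariant factors of ∂_2 are all 1, so H_1 = Z.
  H_2: rank ker ∂_2 − rank ∂_3 = (7 − 7) − 0 = 0, and there is no ∂_3, so H_2 = 0.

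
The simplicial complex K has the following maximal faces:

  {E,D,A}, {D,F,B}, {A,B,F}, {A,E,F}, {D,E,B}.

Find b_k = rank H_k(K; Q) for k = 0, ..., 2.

b_0 = 1, b_1 = 1, b_2 = 0.

Order the vertices as A < B < D < E < F. Listing each simplex with vertices in this order, K has dimension 2 with simplices:

  0-simplices (5): A, B, D, E, F
  1-simplices (10): AB, AD, AE, AF, BD, BE, BF, DE, DF, EF
  2-simplices (5): ABF, ADE, AEF, BDE, BDF

so the chain groups are C_0 ≅ Z^5, C_1 ≅ Z^10, C_2 ≅ Z^5.

The boundary map ∂_1: C_1 → C_0 sends each edge [p,q] (with p < q) to q − p.
As a 5×10 matrix over Z this has rank 4, with invariant factors (1,1,1,1).

Boundary ∂_2: C_2 → C_1 acts by ∂[p,q,r] = [q,r] − [p,r] + [p,q]. For instance
  ∂AEF = EF − AF + AE,
  ∂BDF = DF − BF + BD.
As a 10×5 matrix over Z this has rank 5, with invariant factors (1,1,1,1,1).

Now H_k = ker ∂_k / im ∂_{k+1}, so:

  H_0: rank C_0 − rank ∂_1 = 5 − 4 = 1, and the invariant factors of ∂_1 are all 1, so H_0 ≅ Z.
  H_1: rank ker ∂_1 − rank ∂_2 = (10 − 4) − 5 = 1, and the invariant factors of ∂_2 are all 1, so H_1 ≅ Z.
  H_2: rank ker ∂_2 − rank ∂_3 = (5 − 5) − 0 = 0, and there is no ∂_3, so H_2 ≅ 0.

As a check, the Euler characteristic is 5 − 10 + 5 = 0, which agrees with 1 − 1 + 0 = 0.

Hence the Betti numbers are b_0 = 1, b_1 = 1, b_2 = 0.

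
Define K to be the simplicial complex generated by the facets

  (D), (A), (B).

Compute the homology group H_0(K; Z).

H_0 ≅ Z^3.

K has 3 vertices.
rank ∂_0 = 0, rank ∂_1 = 0 ⇒ b_0 = 3 − 0 − 0 = 3. So H_0 ≅ Z^3.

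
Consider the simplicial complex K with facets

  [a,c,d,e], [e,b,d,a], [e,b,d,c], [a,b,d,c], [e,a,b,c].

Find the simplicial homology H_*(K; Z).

Take the total order a < b < c < d < e on the vertex set. Then K (dimension 3) consists of the simplices:

  0-simplices (5): a, b, c, d, e
  1-simplices (10): ab, ac, ad, ae, bc, bd, be, cd, ce, de
  2-simplices (10): abc, abd, abe, acd, ace, ade, bcd, bce, bde, cde
  3-simplices (5): abcd, abce, abde, acde, bcde

Hence C_0 ≅ Z^5, C_1 ≅ Z^10, C_2 ≅ Z^10, C_3 ≅ Z^5.

∂_1: C_1 → C_0 maps an edge to its endpoints' difference, ∂[p,q] = q − p.
This gives a 5×10 integer matrix of rank 4; reducing to Smith normal form yields diagonal entries (1,1,1,1).

Boundary ∂_2: C_2 → C_1 sends each 2-simplex [p,q,r] to [q,r] − [p,r] + [p,q]. For instance
  ∂acd = cd − ad + ac,
  ∂bde = de − be + bd.
The resulting 10×10 matrix has rank 6, and its Smith normal form has invariant factors (1,1,1,1,1,1).

Boundary ∂_3: C_3 → C_2 sends each 3-simplex σ to the alternating sum Σ_i (−1)^i (σ with its i-th vertex removed). For instance
  ∂acde = cde − ade + ace − acd,
  ∂abce = bce − ace + abe − abc.
This gives a 10×5 integer matrix of rank 4; reducing to Smith normal form yields diagonal entries (1,1,1,1).

From H_k ≅ ker(∂_k) / im(∂_{k+1}) we obtain:

  H_0: rank C_0 − rank ∂_1 = 5 − 4 = 1, and the invariant factors of ∂_1 are all 1, so H_0 ≅ Z.
  H_1: rank ker ∂_1 − rank ∂_2 = (10 − 4) − 6 = 0, and the invariant factors of ∂_2 are all 1, so H_1 ≅ 0.
  H_2: rank ker ∂_2 − rank ∂_3 = (10 − 6) − 4 = 0, and the invariant factors of ∂_3 are all 1, so H_2 ≅ 0.
  H_3: rank ker ∂_3 − rank ∂_4 = (5 − 4) − 0 = 1, and there is no ∂_4, so H_3 ≅ Z.

(K is a triangulation of the 3-sphere S^3.)

H_0 ≅ Z,  H_1 = 0,  H_2 = 0,  H_3 ≅ Z.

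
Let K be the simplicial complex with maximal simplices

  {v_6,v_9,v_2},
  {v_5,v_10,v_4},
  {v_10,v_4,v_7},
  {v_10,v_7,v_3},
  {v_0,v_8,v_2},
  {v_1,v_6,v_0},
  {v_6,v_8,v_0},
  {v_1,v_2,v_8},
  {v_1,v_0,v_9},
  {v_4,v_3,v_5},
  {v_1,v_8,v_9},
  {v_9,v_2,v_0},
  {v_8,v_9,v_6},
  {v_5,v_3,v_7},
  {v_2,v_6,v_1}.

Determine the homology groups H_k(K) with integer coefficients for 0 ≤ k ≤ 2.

H_0 ≅ Z^2,  H_1 ≅ Z ⊕ Z/2,  H_2 = 0.

We work with the vertex ordering v_0 < v_1 < v_2 < v_3 < v_4 < v_5 < v_6 < v_7 < v_8 < v_9 < v_10. The simplices of K, each written with vertices in increasing order, are:

  0-simplices (11): [v_0], [v_1], [v_2], [v_3], [v_4], [v_5], [v_6], [v_7], [v_8], [v_9], [v_10]
  1-simplices (25): (25 of them)
  2-simplices (15): (15 of them)

so the chain groups are C_0 ≅ Z^11, C_1 ≅ Z^25, C_2 ≅ Z^15.

∂_1: C_1 → C_0 maps an edge to its endpoints' difference, ∂[p,q] = q − p.
This gives a 11×25 integer matrix of rank 9; reducing to Smith normal form yields diagonal entries (1,1,1,1,1,1,1,1,1).

The boundary map ∂_2: C_2 → C_1 sends each 2-simplex [p,q,r] to [q,r] − [p,r] + [p,q]. For instance
  ∂[v_3,v_7,v_10] = [v_7,v_10] − [v_3,v_10] + [v_3,v_7],
  ∂[v_1,v_8,v_9] = [v_8,v_9] − [v_1,v_9] + [v_1,v_8].
The resulting 25×15 matrix has rank 15, and its Smith normal form has invariant factors (1,1,1,1,1,1,1,1,1,1,1,1,1,1,2).

Now H_k = ker ∂_k / im ∂_{k+1}, so:

  H_0: rank C_0 − rank ∂_1 = 11 − 9 = 2, and the invariant factors of ∂_1 are all 1, so H_0 ≅ Z^2.
  H_1: rank ker ∂_1 − rank ∂_2 = (25 − 9) − 15 = 1, and ∂_2 has invariant factor 2 > 1, so H_1 ≅ Z ⊕ Z/2.
  H_2: rank ker ∂_2 − rank ∂_3 = (15 − 15) − 0 = 0, and there is no ∂_3, so H_2 ≅ 0.

As a check, the Euler characteristic is 11 − 25 + 15 = 1, which agrees with 2 − 1 + 0 = 1.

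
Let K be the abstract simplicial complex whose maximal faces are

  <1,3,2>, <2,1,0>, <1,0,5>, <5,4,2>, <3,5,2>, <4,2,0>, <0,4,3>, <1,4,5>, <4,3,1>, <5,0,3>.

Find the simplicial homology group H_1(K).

H_1 = Z/2.

Take the total order 0 < 1 < 2 < 3 < 4 < 5 on the vertex set. Then K (dimension 2) consists of the simplices:

  0-simplices (6): [0], [1], [2], [3], [4], [5]
  1-simplices (15): [0,1], [0,2], [0,3], [0,4], [0,5], [1,2], [1,3], [1,4], [1,5], [2,3], [2,4], [2,5], [3,4], [3,5], [4,5]
  2-simplices (10): [0,1,2], [0,1,5], [0,2,4], [0,3,4], [0,3,5], [1,2,3], [1,3,4], [1,4,5], [2,3,5], [2,4,5]

giving chain groups C_0 ≅ Z^6, C_1 ≅ Z^15, C_2 ≅ Z^10.

∂_1: C_1 → C_0 sends each edge [p,q] (with p < q) to q − p. For instance
  ∂[0,1] = [1] − [0].
The resulting 6×15 matrix has rank 5, and its Smith normal form has invariant factors (1,1,1,1,1).

∂_2: C_2 → C_1 sends each 2-simplex [p,q,r] to [q,r] − [p,r] + [p,q]. For instance
  ∂[0,2,4] = [2,4] − [0,4] + [0,2],
  ∂[2,3,5] = [3,5] − [2,5] + [2,3].
The 15×10 boundary matrix has rank 10 and Smith normal form diag(1,1,1,1,1,1,1,1,1,2).

Computing H_k = (kernel of ∂_k) / (image of ∂_{k+1}):

  H_1: rank ker ∂_1 − rank ∂_2 = (15 − 5) − 10 = 0, and ∂_2 has invariant factor 2 > 1, so H_1 ≅ Z/2.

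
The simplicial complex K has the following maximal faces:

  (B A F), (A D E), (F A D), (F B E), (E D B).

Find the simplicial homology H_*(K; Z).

Order the vertices as A < B < D < E < F. Listing each simplex with vertices in this order, K has dimension 2 with simplices:

  0-simplices (5): A, B, D, E, F
  1-simplices (10): AB, AD, AE, AF, BD, BE, BF, DE, DF, EF
  2-simplices (5): ABF, ADE, ADF, BDE, BEF

so the chain groups are C_0 ≅ Z^5, C_1 ≅ Z^10, C_2 ≅ Z^5.

Boundary ∂_1: C_1 → C_0 maps an edge to its endpoints' difference, ∂[p,q] = q − p. For instance
  ∂DE = E − D.
The 5×10 boundary matrix has rank 4 and Smith normal form diag(1,1,1,1).

Boundary ∂_2: C_2 → C_1 acts by ∂[p,q,r] = [q,r] − [p,r] + [p,q]. For instance
  ∂BDE = DE − BE + BD,
  ∂ABF = BF − AF + AB.
As a 10×5 matrix over Z this has rank 5, with invariant factors (1,1,1,1,1).

Now H_k = ker ∂_k / im ∂_{k+1}, so:

  H_0: rank C_0 − rank ∂_1 = 5 − 4 = 1, and the invariant factors of ∂_1 are all 1, so H_0 = Z.
  H_1: rank ker ∂_1 − rank ∂_2 = (10 − 4) − 5 = 1, and the invariant factors of ∂_2 are all 1, so H_1 = Z.
  H_2: rank ker ∂_2 − rank ∂_3 = (5 − 5) − 0 = 0, and there is no ∂_3, so H_2 = 0.

As a check, the Euler characteristic is 5 − 10 + 5 = 0, which agrees with 1 − 1 + 0 = 0.

H_0 = Z,  H_1 = Z,  H_2 = 0.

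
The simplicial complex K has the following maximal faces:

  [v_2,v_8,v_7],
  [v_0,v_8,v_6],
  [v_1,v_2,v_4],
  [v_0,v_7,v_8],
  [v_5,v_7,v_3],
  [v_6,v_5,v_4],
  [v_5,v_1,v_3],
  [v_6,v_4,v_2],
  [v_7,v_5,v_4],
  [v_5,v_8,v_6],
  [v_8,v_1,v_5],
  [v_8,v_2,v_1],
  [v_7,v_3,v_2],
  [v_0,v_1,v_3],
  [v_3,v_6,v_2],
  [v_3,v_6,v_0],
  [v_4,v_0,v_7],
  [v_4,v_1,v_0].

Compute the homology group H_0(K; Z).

H_0 ≅ Z.

Take the total order v_0 < v_1 < v_2 < v_3 < v_4 < v_5 < v_6 < v_7 < v_8 on the vertex set. Then K (dimension 2) consists of the simplices:

  0-simplices (9): [v_0], [v_1], [v_2], [v_3], [v_4], [v_5], [v_6], [v_7], [v_8]
  1-simplices (27): (27 of them)
  2-simplices (18): (18 of them)

Hence C_0 ≅ Z^9, C_1 ≅ Z^27, C_2 ≅ Z^18.

The boundary map ∂_1: C_1 → C_0 maps an edge to its endpoints' difference, ∂[p,q] = q − p.
As a 9×27 matrix over Z this has rank 8, with invariant factors (1,1,1,1,1,1,1,1).

The boundary map ∂_2: C_2 → C_1 sends each 2-simplex [p,q,r] to [q,r] − [p,r] + [p,q]. For instance
  ∂[v_3,v_5,v_7] = [v_5,v_7] − [v_3,v_7] + [v_3,v_5],
  ∂[v_0,v_1,v_3] = [v_1,v_3] − [v_0,v_3] + [v_0,v_1].
As a 27×18 matrix over Z this has rank 17, with invariant factors (1,1,1,1,1,1,1,1,1,1,1,1,1,1,1,1,1).

From H_k ≅ ker(∂_k) / im(∂_{k+1}) we obtain:

  H_0: rank C_0 − rank ∂_1 = 9 − 8 = 1, and the invariant factors of ∂_1 are all 1, so H_0 ≅ Z.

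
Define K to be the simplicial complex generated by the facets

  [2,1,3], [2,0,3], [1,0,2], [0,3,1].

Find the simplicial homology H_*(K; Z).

Fix the vertex order 0 < 1 < 2 < 3 and write every simplex with vertices in increasing order. Then dim K = 2 and the simplices of K are:

  0-simplices (4): [0], [1], [2], [3]
  1-simplices (6): [0,1], [0,2], [0,3], [1,2], [1,3], [2,3]
  2-simplices (4): [0,1,2], [0,1,3], [0,2,3], [1,2,3]

giving chain groups C_0 ≅ Z^4, C_1 ≅ Z^6, C_2 ≅ Z^4.

The boundary map ∂_1: C_1 → C_0 is given by ∂[p,q] = [q] − [p].
The 4×6 boundary matrix has rank 3 and Smith normal form diag(1,1,1).

Boundary ∂_2: C_2 → C_1 acts by ∂[p,q,r] = [q,r] − [p,r] + [p,q]. For instance
  ∂[0,1,2] = [1,2] − [0,2] + [0,1],
  ∂[0,2,3] = [2,3] − [0,3] + [0,2].
The 6×4 boundary matrix has rank 3 and Smith normal form diag(1,1,1).

Computing H_k = (kernel of ∂_k) / (image of ∂_{k+1}):

  H_0: rank C_0 − rank ∂_1 = 4 − 3 = 1, and the invariant factors of ∂_1 are all 1, so H_0 ≅ Z.
  H_1: rank ker ∂_1 − rank ∂_2 = (6 − 3) − 3 = 0, and the invariant factors of ∂_2 are all 1, so H_1 ≅ 0.
  H_2: rank ker ∂_2 − rank ∂_3 = (4 − 3) − 0 = 1, and there is no ∂_3, so H_2 ≅ Z.

H_0 ≅ Z,  H_1 = 0,  H_2 ≅ Z.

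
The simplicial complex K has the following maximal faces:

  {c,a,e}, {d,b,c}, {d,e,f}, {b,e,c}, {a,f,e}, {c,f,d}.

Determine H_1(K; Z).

H_1 ≅ Z.

Fix the vertex order a < b < c < d < e < f and write every simplex with vertices in increasing order. Then dim K = 2 and the simplices of K are:

  0-simplices (6): a, b, c, d, e, f
  1-simplices (12): ac, ae, af, bc, bd, be, cd, ce, cf, de, df, ef
  2-simplices (6): ace, aef, bcd, bce, cdf, def

giving chain groups C_0 ≅ Z^6, C_1 ≅ Z^12, C_2 ≅ Z^6.

Boundary ∂_1: C_1 → C_0 is given by ∂[p,q] = [q] − [p]. For instance
  ∂df = f − d.
As a 6×12 matrix over Z this has rank 5, with invariant factors (1,1,1,1,1).

The boundary map ∂_2: C_2 → C_1 acts by ∂[p,q,r] = [q,r] − [p,r] + [p,q]. For instance
  ∂aef = ef − af + ae,
  ∂def = ef − df + de.
The 12×6 boundary matrix has rank 6 and Smith normal form diag(1,1,1,1,1,1).

From H_k ≅ ker(∂_k) / im(∂_{k+1}) we obtain:

  H_1: rank ker ∂_1 − rank ∂_2 = (12 − 5) − 6 = 1, and the invariant factors of ∂_2 are all 1, so H_1 = Z.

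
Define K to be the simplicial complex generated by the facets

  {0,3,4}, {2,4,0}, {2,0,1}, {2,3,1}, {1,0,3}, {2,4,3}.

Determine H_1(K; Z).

H_1 ≅ 0.

K has 5 vertices, 9 edges, 6 triangles.
rank ∂_1 = 4, rank ∂_2 = 5 ⇒ b_1 = 9 − 4 − 5 = 0; all invariant factors of ∂_2 are 1 so no torsion. So H_1 = 0.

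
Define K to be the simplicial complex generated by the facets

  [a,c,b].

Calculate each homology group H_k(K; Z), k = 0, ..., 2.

Take the total order a < b < c on the vertex set. Then K (dimension 2) consists of the simplices:

  0-simplices (3): a, b, c
  1-simplices (3): ab, ac, bc
  2-simplices (1): abc

Hence C_0 ≅ Z^3, C_1 ≅ Z^3, C_2 ≅ Z^1.

Boundary ∂_1: C_1 → C_0 sends each edge [p,q] (with p < q) to q − p. For instance
  ∂ac = c − a.
This gives a 3×3 integer matrix of rank 2; reducing to Smith normal form yields diagonal entries (1,1).

Boundary ∂_2: C_2 → C_1 acts by ∂[p,q,r] = [q,r] − [p,r] + [p,q]. For instance
  ∂abc = bc − ac + ab.
As a 3×1 matrix over Z this has rank 1, with invariant factors (1).

Computing H_k = (kernel of ∂_k) / (image of ∂_{k+1}):

  H_0: rank C_0 − rank ∂_1 = 3 − 2 = 1, and the invariant factors of ∂_1 are all 1, so H_0 ≅ Z.
  H_1: rank ker ∂_1 − rank ∂_2 = (3 − 2) − 1 = 0, and the invariant factors of ∂_2 are all 1, so H_1 ≅ 0.
  H_2: rank ker ∂_2 − rank ∂_3 = (1 − 1) − 0 = 0, and there is no ∂_3, so H_2 ≅ 0.

As a check, the Euler characteristic is 3 − 3 + 1 = 1, which agrees with 1 − 0 + 0 = 1.

H_0 ≅ Z,  H_1 = 0,  H_2 = 0.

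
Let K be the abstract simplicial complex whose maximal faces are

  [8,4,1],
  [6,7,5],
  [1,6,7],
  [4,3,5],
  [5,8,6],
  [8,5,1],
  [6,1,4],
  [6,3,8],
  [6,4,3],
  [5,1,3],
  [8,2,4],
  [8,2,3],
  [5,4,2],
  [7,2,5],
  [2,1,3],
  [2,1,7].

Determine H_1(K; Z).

H_1 = Z^2.

Fix the vertex order 1 < 2 < 3 < 4 < 5 < 6 < 7 < 8 and write every simplex with vertices in increasing order. Then dim K = 2 and the simplices of K are:

  0-simplices (8): [1], [2], [3], [4], [5], [6], [7], [8]
  1-simplices (24): (24 of them)
  2-simplices (16): [1,2,3], [1,2,7], [1,3,5], [1,4,6], [1,4,8], [1,5,8], [1,6,7], [2,3,8], [2,4,5], [2,4,8], [2,5,7], [3,4,5], [3,4,6], [3,6,8], [5,6,7], [5,6,8]

so the chain groups are C_0 ≅ Z^8, C_1 ≅ Z^24, C_2 ≅ Z^16.

∂_1: C_1 → C_0 maps an edge to its endpoints' difference, ∂[p,q] = q − p. For instance
  ∂[3,4] = [4] − [3].
The resulting 8×24 matrix has rank 7, and its Smith normal form has invariant factors (1,1,1,1,1,1,1).

The boundary map ∂_2: C_2 → C_1 acts by ∂[p,q,r] = [q,r] − [p,r] + [p,q]. For instance
  ∂[1,2,3] = [2,3] − [1,3] + [1,2],
  ∂[1,2,7] = [2,7] − [1,7] + [1,2].
This gives a 24×16 integer matrix of rank 15; reducing to Smith normal form yields diagonal entries (1,1,1,1,1,1,1,1,1,1,1,1,1,1,1).

Computing H_k = (kernel of ∂_k) / (image of ∂_{k+1}):

  H_1: rank ker ∂_1 − rank ∂_2 = (24 − 7) − 15 = 2, and the invariant factors of ∂_2 are all 1, so H_1 = Z^2.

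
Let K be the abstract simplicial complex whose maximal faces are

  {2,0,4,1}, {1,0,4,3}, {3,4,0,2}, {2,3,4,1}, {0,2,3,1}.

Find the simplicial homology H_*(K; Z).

H_0 ≅ Z,  H_1 = 0,  H_2 = 0,  H_3 ≅ Z.

We work with the vertex ordering 0 < 1 < 2 < 3 < 4. The simplices of K, each written with vertices in increasing order, are:

  0-simplices (5): [0], [1], [2], [3], [4]
  1-simplices (10): [0,1], [0,2], [0,3], [0,4], [1,2], [1,3], [1,4], [2,3], [2,4], [3,4]
  2-simplices (10): [0,1,2], [0,1,3], [0,1,4], [0,2,3], [0,2,4], [0,3,4], [1,2,3], [1,2,4], [1,3,4], [2,3,4]
  3-simplices (5): [0,1,2,3], [0,1,2,4], [0,1,3,4], [0,2,3,4], [1,2,3,4]

so the chain groups are C_0 ≅ Z^5, C_1 ≅ Z^10, C_2 ≅ Z^10, C_3 ≅ Z^5.

Boundary ∂_1: C_1 → C_0 is given by ∂[p,q] = [q] − [p].
As a 5×10 matrix over Z this has rank 4, with invariant factors (1,1,1,1).

∂_2: C_2 → C_1 maps a triangle to the signed sum of its edges. For instance
  ∂[1,3,4] = [3,4] − [1,4] + [1,3],
  ∂[0,1,4] = [1,4] − [0,4] + [0,1].
The resulting 10×10 matrix has rank 6, and its Smith normal form has invariant factors (1,1,1,1,1,1).

∂_3: C_3 → C_2 sends each 3-simplex σ to the alternating sum Σ_i (−1)^i (σ with its i-th vertex removed). For instance
  ∂[0,2,3,4] = [2,3,4] − [0,3,4] + [0,2,4] − [0,2,3],
  ∂[1,2,3,4] = [2,3,4] − [1,3,4] + [1,2,4] − [1,2,3].
The 10×5 boundary matrix has rank 4 and Smith normal form diag(1,1,1,1).

Reading off H_k = ker ∂_k / im ∂_{k+1}:

  H_0: rank C_0 − rank ∂_1 = 5 − 4 = 1, and the invariant factors of ∂_1 are all 1, so H_0 = Z.
  H_1: rank ker ∂_1 − rank ∂_2 = (10 − 4) − 6 = 0, and the invariant factors of ∂_2 are all 1, so H_1 = 0.
  H_2: rank ker ∂_2 − rank ∂_3 = (10 − 6) − 4 = 0, and the invariant factors of ∂_3 are all 1, so H_2 = 0.
  H_3: rank ker ∂_3 − rank ∂_4 = (5 − 4) − 0 = 1, and there is no ∂_4, so H_3 = Z.

As a check, the Euler characteristic is 5 − 10 + 10 − 5 = 0, which agrees with 1 − 0 + 0 − 1 = 0.
(K is a triangulation of the 3-sphere S^3.)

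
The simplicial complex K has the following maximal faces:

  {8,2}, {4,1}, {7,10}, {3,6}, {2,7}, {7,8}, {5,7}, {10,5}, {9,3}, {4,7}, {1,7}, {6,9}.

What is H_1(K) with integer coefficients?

H_1 ≅ Z^4.

We work with the vertex ordering 1 < 2 < 3 < 4 < 5 < 6 < 7 < 8 < 9 < 10. The simplices of K, each written with vertices in increasing order, are:

  0-simplices (10): [1], [2], [3], [4], [5], [6], [7], [8], [9], [10]
  1-simplices (12): [1,4], [1,7], [2,7], [2,8], [3,6], [3,9], [4,7], [5,7], [5,10], [6,9], [7,8], [7,10]

giving chain groups C_0 ≅ Z^10, C_1 ≅ Z^12.

The boundary map ∂_1: C_1 → C_0 is given by ∂[p,q] = [q] − [p].
This gives a 10×12 integer matrix of rank 8; reducing to Smith normal form yields diagonal entries (1,1,1,1,1,1,1,1).

Reading off H_k = ker ∂_k / im ∂_{k+1}:

  H_1: rank ker ∂_1 − rank ∂_2 = (12 − 8) − 0 = 4, and there is no ∂_2, so H_1 ≅ Z^4.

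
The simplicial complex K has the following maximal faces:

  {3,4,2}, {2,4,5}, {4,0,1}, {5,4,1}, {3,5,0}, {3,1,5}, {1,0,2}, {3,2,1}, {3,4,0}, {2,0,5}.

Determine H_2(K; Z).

H_2 ≅ 0.

Take the total order 0 < 1 < 2 < 3 < 4 < 5 on the vertex set. Then K (dimension 2) consists of the simplices:

  0-simplices (6): [0], [1], [2], [3], [4], [5]
  1-simplices (15): [0,1], [0,2], [0,3], [0,4], [0,5], [1,2], [1,3], [1,4], [1,5], [2,3], [2,4], [2,5], [3,4], [3,5], [4,5]
  2-simplices (10): [0,1,2], [0,1,4], [0,2,5], [0,3,4], [0,3,5], [1,2,3], [1,3,5], [1,4,5], [2,3,4], [2,4,5]

giving chain groups C_0 ≅ Z^6, C_1 ≅ Z^15, C_2 ≅ Z^10.

The boundary map ∂_1: C_1 → C_0 sends each edge [p,q] (with p < q) to q − p.
As a 6×15 matrix over Z this has rank 5, with invariant factors (1,1,1,1,1).

Boundary ∂_2: C_2 → C_1 maps a triangle to the signed sum of its edges. For instance
  ∂[0,1,2] = [1,2] − [0,2] + [0,1],
  ∂[0,3,4] = [3,4] − [0,4] + [0,3].
The resulting 15×10 matrix has rank 10, and its Smith normal form has invariant factors (1,1,1,1,1,1,1,1,1,2).

Now H_k = ker ∂_k / im ∂_{k+1}, so:

  H_2: rank ker ∂_2 − rank ∂_3 = (10 − 10) − 0 = 0, and there is no ∂_3, so H_2 = 0.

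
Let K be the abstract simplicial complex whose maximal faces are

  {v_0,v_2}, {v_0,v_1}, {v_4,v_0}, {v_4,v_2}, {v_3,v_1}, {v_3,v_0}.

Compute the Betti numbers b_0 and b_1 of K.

Fix the vertex order v_0 < v_1 < v_2 < v_3 < v_4 and write every simplex with vertices in increasing order. Then dim K = 1 and the simplices of K are:

  0-simplices (5): [v_0], [v_1], [v_2], [v_3], [v_4]
  1-simplices (6): [v_0,v_1], [v_0,v_2], [v_0,v_3], [v_0,v_4], [v_1,v_3], [v_2,v_4]

Hence C_0 ≅ Z^5, C_1 ≅ Z^6.

Boundary ∂_1: C_1 → C_0 is given by ∂[p,q] = [q] − [p]. For instance
  ∂[v_0,v_4] = [v_4] − [v_0].
The resulting 5×6 matrix has rank 4, and its Smith normal form has invariant factors (1,1,1,1).

Computing H_k = (kernel of ∂_k) / (image of ∂_{k+1}):

  H_0: rank C_0 − rank ∂_1 = 5 − 4 = 1, and the invariant factors of ∂_1 are all 1, so H_0 = Z.
  H_1: rank ker ∂_1 − rank ∂_2 = (6 − 4) − 0 = 2, and there is no ∂_2, so H_1 = Z^2.

Hence the Betti numbers are b_0 = 1, b_1 = 2.

b_0 = 1, b_1 = 2.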